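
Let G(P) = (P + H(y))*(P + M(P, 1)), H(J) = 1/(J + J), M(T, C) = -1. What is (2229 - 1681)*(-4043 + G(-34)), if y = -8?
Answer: -6248981/4 ≈ -1.5622e+6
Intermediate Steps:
H(J) = 1/(2*J)
G(P) = (-1 + P)*(-1/16 + P) (G(P) = (P + (1/2)/(-8))*(P - 1) = (P + (1/2)*(-1/8))*(-1 + P) = (P - 1/16)*(-1 + P) = (-1/16 + P)*(-1 + P) = (-1 + P)*(-1/16 + P))
(2229 - 1681)*(-4043 + G(-34)) = (2229 - 1681)*(-4043 + (1/16 + (-34)**2 - 17/16*(-34))) = 548*(-4043 + (1/16 + 1156 + 289/8)) = 548*(-4043 + 19075/16) = 548*(-45613/16) = -6248981/4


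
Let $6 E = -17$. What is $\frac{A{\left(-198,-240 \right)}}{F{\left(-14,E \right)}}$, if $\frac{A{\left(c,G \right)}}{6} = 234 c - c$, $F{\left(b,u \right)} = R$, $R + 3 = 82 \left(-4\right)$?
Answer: $\frac{276804}{331} \approx 836.27$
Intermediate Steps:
$E = - \frac{17}{6}$ ($E = \frac{1}{6} \left(-17\right) = - \frac{17}{6} \approx -2.8333$)
$R = -331$ ($R = -3 + 82 \left(-4\right) = -3 - 328 = -331$)
$F{\left(b,u \right)} = -331$
$A{\left(c,G \right)} = 1398 c$ ($A{\left(c,G \right)} = 6 \left(234 c - c\right) = 6 \cdot 233 c = 1398 c$)
$\frac{A{\left(-198,-240 \right)}}{F{\left(-14,E \right)}} = \frac{1398 \left(-198\right)}{-331} = \left(-276804\right) \left(- \frac{1}{331}\right) = \frac{276804}{331}$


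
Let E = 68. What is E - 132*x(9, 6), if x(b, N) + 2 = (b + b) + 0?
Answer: -2044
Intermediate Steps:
x(b, N) = -2 + 2*b (x(b, N) = -2 + ((b + b) + 0) = -2 + (2*b + 0) = -2 + 2*b)
E - 132*x(9, 6) = 68 - 132*(-2 + 2*9) = 68 - 132*(-2 + 18) = 68 - 132*16 = 68 - 2112 = -2044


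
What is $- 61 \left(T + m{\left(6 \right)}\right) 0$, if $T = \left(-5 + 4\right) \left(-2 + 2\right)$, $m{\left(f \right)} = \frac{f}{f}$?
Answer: $0$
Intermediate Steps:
$m{\left(f \right)} = 1$
$T = 0$ ($T = \left(-1\right) 0 = 0$)
$- 61 \left(T + m{\left(6 \right)}\right) 0 = - 61 \left(0 + 1\right) 0 = - 61 \cdot 1 \cdot 0 = \left(-61\right) 0 = 0$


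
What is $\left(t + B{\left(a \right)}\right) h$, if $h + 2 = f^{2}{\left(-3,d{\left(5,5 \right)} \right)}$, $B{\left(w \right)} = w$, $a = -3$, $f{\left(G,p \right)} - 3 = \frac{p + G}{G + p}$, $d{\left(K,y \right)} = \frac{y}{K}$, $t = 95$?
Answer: $1288$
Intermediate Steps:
$f{\left(G,p \right)} = 4$ ($f{\left(G,p \right)} = 3 + \frac{p + G}{G + p} = 3 + \frac{G + p}{G + p} = 3 + 1 = 4$)
$h = 14$ ($h = -2 + 4^{2} = -2 + 16 = 14$)
$\left(t + B{\left(a \right)}\right) h = \left(95 - 3\right) 14 = 92 \cdot 14 = 1288$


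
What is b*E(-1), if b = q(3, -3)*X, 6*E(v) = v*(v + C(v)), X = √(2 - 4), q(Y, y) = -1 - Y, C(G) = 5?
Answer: 8*I*√2/3 ≈ 3.7712*I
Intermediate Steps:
X = I*√2 (X = √(-2) = I*√2 ≈ 1.4142*I)
E(v) = v*(5 + v)/6 (E(v) = (v*(v + 5))/6 = (v*(5 + v))/6 = v*(5 + v)/6)
b = -4*I*√2 (b = (-1 - 1*3)*(I*√2) = (-1 - 3)*(I*√2) = -4*I*√2 ≈ -5.6569*I)
b*E(-1) = (-4*I*√2)*((⅙)*(-1)*(5 - 1)) = (-4*I*√2)*((⅙)*(-1)*4) = -4*I*√2*(-⅔) = 8*I*√2/3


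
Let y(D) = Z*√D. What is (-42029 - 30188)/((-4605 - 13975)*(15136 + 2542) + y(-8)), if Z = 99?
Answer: 2965024562635/13485519813562001 + 7149483*I*√2/53942079254248004 ≈ 0.00021987 + 1.8744e-10*I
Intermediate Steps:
y(D) = 99*√D
(-42029 - 30188)/((-4605 - 13975)*(15136 + 2542) + y(-8)) = (-42029 - 30188)/((-4605 - 13975)*(15136 + 2542) + 99*√(-8)) = -72217/(-18580*17678 + 99*(2*I*√2)) = -72217/(-328457240 + 198*I*√2)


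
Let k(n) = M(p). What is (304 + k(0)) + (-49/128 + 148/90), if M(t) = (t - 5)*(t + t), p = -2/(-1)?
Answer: 1689187/5760 ≈ 293.26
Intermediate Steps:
p = 2 (p = -2*(-1) = 2)
M(t) = 2*t*(-5 + t) (M(t) = (-5 + t)*(2*t) = 2*t*(-5 + t))
k(n) = -12 (k(n) = 2*2*(-5 + 2) = 2*2*(-3) = -12)
(304 + k(0)) + (-49/128 + 148/90) = (304 - 12) + (-49/128 + 148/90) = 292 + (-49*1/128 + 148*(1/90)) = 292 + (-49/128 + 74/45) = 292 + 7267/5760 = 1689187/5760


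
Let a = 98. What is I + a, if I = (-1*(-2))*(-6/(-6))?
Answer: 100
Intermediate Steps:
I = 2 (I = 2*(-6*(-1/6)) = 2*1 = 2)
I + a = 2 + 98 = 100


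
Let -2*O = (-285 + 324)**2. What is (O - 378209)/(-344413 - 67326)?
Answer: 757939/823478 ≈ 0.92041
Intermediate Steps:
O = -1521/2 (O = -(-285 + 324)**2/2 = -1/2*39**2 = -1/2*1521 = -1521/2 ≈ -760.50)
(O - 378209)/(-344413 - 67326) = (-1521/2 - 378209)/(-344413 - 67326) = -757939/2/(-411739) = -757939/2*(-1/411739) = 757939/823478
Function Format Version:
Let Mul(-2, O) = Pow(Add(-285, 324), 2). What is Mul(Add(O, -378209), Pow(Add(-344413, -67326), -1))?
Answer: Rational(757939, 823478) ≈ 0.92041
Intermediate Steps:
O = Rational(-1521, 2) (O = Mul(Rational(-1, 2), Pow(Add(-285, 324), 2)) = Mul(Rational(-1, 2), Pow(39, 2)) = Mul(Rational(-1, 2), 1521) = Rational(-1521, 2) ≈ -760.50)
Mul(Add(O, -378209), Pow(Add(-344413, -67326), -1)) = Mul(Add(Rational(-1521, 2), -378209), Pow(Add(-344413, -67326), -1)) = Mul(Rational(-757939, 2), Pow(-411739, -1)) = Mul(Rational(-757939, 2), Rational(-1, 411739)) = Rational(757939, 823478)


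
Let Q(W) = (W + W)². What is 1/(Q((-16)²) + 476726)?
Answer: 1/738870 ≈ 1.3534e-6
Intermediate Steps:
Q(W) = 4*W² (Q(W) = (2*W)² = 4*W²)
1/(Q((-16)²) + 476726) = 1/(4*((-16)²)² + 476726) = 1/(4*256² + 476726) = 1/(4*65536 + 476726) = 1/(262144 + 476726) = 1/738870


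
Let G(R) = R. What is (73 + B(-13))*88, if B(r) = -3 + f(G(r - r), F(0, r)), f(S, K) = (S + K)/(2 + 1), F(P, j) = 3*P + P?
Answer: 6160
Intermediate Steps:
F(P, j) = 4*P
f(S, K) = K/3 + S/3 (f(S, K) = (K + S)/3 = (K + S)*(1/3) = K/3 + S/3)
B(r) = -3 (B(r) = -3 + ((4*0)/3 + (r - r)/3) = -3 + ((1/3)*0 + (1/3)*0) = -3 + (0 + 0) = -3 + 0 = -3)
(73 + B(-13))*88 = (73 - 3)*88 = 70*88 = 6160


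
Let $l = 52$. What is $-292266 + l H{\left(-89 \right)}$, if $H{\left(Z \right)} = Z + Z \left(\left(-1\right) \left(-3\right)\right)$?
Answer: $-310778$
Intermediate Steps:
$H{\left(Z \right)} = 4 Z$ ($H{\left(Z \right)} = Z + Z 3 = Z + 3 Z = 4 Z$)
$-292266 + l H{\left(-89 \right)} = -292266 + 52 \cdot 4 \left(-89\right) = -292266 + 52 \left(-356\right) = -292266 - 18512 = -310778$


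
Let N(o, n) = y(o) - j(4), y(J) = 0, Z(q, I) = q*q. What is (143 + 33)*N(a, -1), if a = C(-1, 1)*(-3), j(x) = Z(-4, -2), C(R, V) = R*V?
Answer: -2816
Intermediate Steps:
Z(q, I) = q**2
j(x) = 16 (j(x) = (-4)**2 = 16)
a = 3 (a = -1*1*(-3) = -1*(-3) = 3)
N(o, n) = -16 (N(o, n) = 0 - 1*16 = 0 - 16 = -16)
(143 + 33)*N(a, -1) = (143 + 33)*(-16) = 176*(-16) = -2816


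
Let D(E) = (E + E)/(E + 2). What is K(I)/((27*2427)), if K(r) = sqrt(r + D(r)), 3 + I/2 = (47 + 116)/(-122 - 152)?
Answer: I*sqrt(4658706235)/2127661101 ≈ 3.208e-5*I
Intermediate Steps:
I = -985/137 (I = -6 + 2*((47 + 116)/(-122 - 152)) = -6 + 2*(163/(-274)) = -6 + 2*(163*(-1/274)) = -6 + 2*(-163/274) = -6 - 163/137 = -985/137 ≈ -7.1898)
D(E) = 2*E/(2 + E) (D(E) = (2*E)/(2 + E) = 2*E/(2 + E))
K(r) = sqrt(r + 2*r/(2 + r))
K(I)/((27*2427)) = sqrt(-985*(4 - 985/137)/(137*(2 - 985/137)))/((27*2427)) = sqrt(-985/137*(-437/137)/(-711/137))/65529 = sqrt(-985/137*(-137/711)*(-437/137))*(1/65529) = sqrt(-430445/97407)*(1/65529) = (I*sqrt(4658706235)/32469)*(1/65529) = I*sqrt(4658706235)/2127661101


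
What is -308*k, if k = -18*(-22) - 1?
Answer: -121660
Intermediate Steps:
k = 395 (k = 396 - 1 = 395)
-308*k = -308*395 = -121660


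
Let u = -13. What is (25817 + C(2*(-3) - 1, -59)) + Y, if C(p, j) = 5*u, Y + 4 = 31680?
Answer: 57428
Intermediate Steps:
Y = 31676 (Y = -4 + 31680 = 31676)
C(p, j) = -65 (C(p, j) = 5*(-13) = -65)
(25817 + C(2*(-3) - 1, -59)) + Y = (25817 - 65) + 31676 = 25752 + 31676 = 57428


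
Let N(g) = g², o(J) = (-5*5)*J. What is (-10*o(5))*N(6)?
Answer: 45000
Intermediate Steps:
o(J) = -25*J
(-10*o(5))*N(6) = -(-250)*5*6² = -10*(-125)*36 = 1250*36 = 45000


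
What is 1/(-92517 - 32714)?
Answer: -1/125231 ≈ -7.9852e-6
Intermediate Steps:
1/(-92517 - 32714) = 1/(-125231) = -1/125231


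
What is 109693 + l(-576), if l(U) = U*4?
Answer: 107389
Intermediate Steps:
l(U) = 4*U
109693 + l(-576) = 109693 + 4*(-576) = 109693 - 2304 = 107389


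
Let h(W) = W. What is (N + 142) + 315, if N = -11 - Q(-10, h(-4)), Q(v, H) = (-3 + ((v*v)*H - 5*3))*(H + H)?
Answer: -2898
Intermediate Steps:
Q(v, H) = 2*H*(-18 + H*v²) (Q(v, H) = (-3 + (v²*H - 15))*(2*H) = (-3 + (H*v² - 15))*(2*H) = (-3 + (-15 + H*v²))*(2*H) = (-18 + H*v²)*(2*H) = 2*H*(-18 + H*v²))
N = -3355 (N = -11 - 2*(-4)*(-18 - 4*(-10)²) = -11 - 2*(-4)*(-18 - 4*100) = -11 - 2*(-4)*(-18 - 400) = -11 - 2*(-4)*(-418) = -11 - 1*3344 = -11 - 3344 = -3355)
(N + 142) + 315 = (-3355 + 142) + 315 = -3213 + 315 = -2898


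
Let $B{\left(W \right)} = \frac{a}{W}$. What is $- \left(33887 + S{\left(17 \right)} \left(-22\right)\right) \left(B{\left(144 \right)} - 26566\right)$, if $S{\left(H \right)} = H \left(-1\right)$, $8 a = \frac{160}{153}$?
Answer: $\frac{5013258743503}{5508} \approx 9.1018 \cdot 10^{8}$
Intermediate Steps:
$a = \frac{20}{153}$ ($a = \frac{160 \cdot \frac{1}{153}}{8} = \frac{1}{8} \cdot \frac{160}{153} = \frac{20}{153} \approx 0.13072$)
$B{\left(W \right)} = \frac{20}{153 W}$
$S{\left(H \right)} = - H$
$- \left(33887 + S{\left(17 \right)} \left(-22\right)\right) \left(B{\left(144 \right)} - 26566\right) = - \left(33887 + \left(-1\right) 17 \left(-22\right)\right) \left(\frac{20}{153 \cdot 144} - 26566\right) = - \left(33887 - -374\right) \left(\frac{20}{153} \cdot \frac{1}{144} - 26566\right) = - \left(33887 + 374\right) \left(\frac{5}{5508} - 26566\right) = - \frac{34261 \left(-146325523\right)}{5508} = \left(-1\right) \left(- \frac{5013258743503}{5508}\right) = \frac{5013258743503}{5508}$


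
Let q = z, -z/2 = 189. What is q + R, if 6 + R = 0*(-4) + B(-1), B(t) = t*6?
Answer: -390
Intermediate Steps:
B(t) = 6*t
z = -378 (z = -2*189 = -378)
R = -12 (R = -6 + (0*(-4) + 6*(-1)) = -6 + (0 - 6) = -6 - 6 = -12)
q = -378
q + R = -378 - 12 = -390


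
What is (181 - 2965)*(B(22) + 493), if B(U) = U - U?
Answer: -1372512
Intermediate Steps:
B(U) = 0
(181 - 2965)*(B(22) + 493) = (181 - 2965)*(0 + 493) = -2784*493 = -1372512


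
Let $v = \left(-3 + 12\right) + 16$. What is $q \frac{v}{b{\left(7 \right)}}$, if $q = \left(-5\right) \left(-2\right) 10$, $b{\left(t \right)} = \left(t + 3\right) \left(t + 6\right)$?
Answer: $\frac{250}{13} \approx 19.231$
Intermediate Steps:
$b{\left(t \right)} = \left(3 + t\right) \left(6 + t\right)$
$v = 25$ ($v = 9 + 16 = 25$)
$q = 100$ ($q = 10 \cdot 10 = 100$)
$q \frac{v}{b{\left(7 \right)}} = 100 \frac{25}{18 + 7^{2} + 9 \cdot 7} = 100 \frac{25}{18 + 49 + 63} = 100 \cdot \frac{25}{130} = 100 \cdot 25 \cdot \frac{1}{130} = 100 \cdot \frac{5}{26} = \frac{250}{13}$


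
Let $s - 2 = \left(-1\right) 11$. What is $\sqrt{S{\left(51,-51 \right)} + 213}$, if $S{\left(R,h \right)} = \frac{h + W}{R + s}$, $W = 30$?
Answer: $\frac{5 \sqrt{34}}{2} \approx 14.577$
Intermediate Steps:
$s = -9$ ($s = 2 - 11 = -9$)
$S{\left(R,h \right)} = \frac{30 + h}{-9 + R}$ ($S{\left(R,h \right)} = \frac{h + 30}{R - 9} = \frac{30 + h}{-9 + R}$)
$\sqrt{S{\left(51,-51 \right)} + 213} = \sqrt{\frac{30 - 51}{-9 + 51} + 213} = \sqrt{\frac{1}{42} \left(-21\right) + 213} = \sqrt{- \frac{1}{2} + 213} = \sqrt{\frac{425}{2}} = \frac{5 \sqrt{34}}{2}$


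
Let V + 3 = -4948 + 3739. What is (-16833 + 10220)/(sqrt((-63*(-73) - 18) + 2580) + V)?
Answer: 2671652/487261 + 6613*sqrt(7161)/1461783 ≈ 5.8658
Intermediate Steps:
V = -1212 (V = -3 + (-4948 + 3739) = -3 - 1209 = -1212)
(-16833 + 10220)/(sqrt((-63*(-73) - 18) + 2580) + V) = (-16833 + 10220)/(sqrt((-63*(-73) - 18) + 2580) - 1212) = -6613/(sqrt((4599 - 18) + 2580) - 1212) = -6613/(sqrt(4581 + 2580) - 1212) = -6613/(sqrt(7161) - 1212) = -6613/(-1212 + sqrt(7161))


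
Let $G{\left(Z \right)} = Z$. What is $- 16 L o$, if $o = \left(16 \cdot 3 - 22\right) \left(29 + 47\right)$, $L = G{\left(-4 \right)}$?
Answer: $126464$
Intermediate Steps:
$L = -4$
$o = 1976$ ($o = \left(48 - 22\right) 76 = 26 \cdot 76 = 1976$)
$- 16 L o = \left(-16\right) \left(-4\right) 1976 = 64 \cdot 1976 = 126464$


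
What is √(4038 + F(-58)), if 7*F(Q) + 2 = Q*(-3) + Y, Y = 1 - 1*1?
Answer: √199066/7 ≈ 63.738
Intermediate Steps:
Y = 0 (Y = 1 - 1 = 0)
F(Q) = -2/7 - 3*Q/7 (F(Q) = -2/7 + (Q*(-3) + 0)/7 = -2/7 + (-3*Q + 0)/7 = -2/7 + (-3*Q)/7 = -2/7 - 3*Q/7)
√(4038 + F(-58)) = √(4038 + (-2/7 - 3/7*(-58))) = √(4038 + (-2/7 + 174/7)) = √(4038 + 172/7) = √(28438/7) = √199066/7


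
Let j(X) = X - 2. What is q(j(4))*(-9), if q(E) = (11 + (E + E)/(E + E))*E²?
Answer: -432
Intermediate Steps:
j(X) = -2 + X
q(E) = 12*E² (q(E) = (11 + (2*E)/((2*E)))*E² = (11 + (2*E)*(1/(2*E)))*E² = (11 + 1)*E² = 12*E²)
q(j(4))*(-9) = (12*(-2 + 4)²)*(-9) = (12*2²)*(-9) = (12*4)*(-9) = 48*(-9) = -432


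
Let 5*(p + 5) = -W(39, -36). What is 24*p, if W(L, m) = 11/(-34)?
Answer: -10068/85 ≈ -118.45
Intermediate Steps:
W(L, m) = -11/34 (W(L, m) = 11*(-1/34) = -11/34)
p = -839/170 (p = -5 + (-1*(-11/34))/5 = -5 + (1/5)*(11/34) = -5 + 11/170 = -839/170 ≈ -4.9353)
24*p = 24*(-839/170) = -10068/85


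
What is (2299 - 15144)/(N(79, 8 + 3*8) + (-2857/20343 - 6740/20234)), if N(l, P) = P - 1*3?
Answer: -528726226539/1174206724 ≈ -450.28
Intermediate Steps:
N(l, P) = -3 + P (N(l, P) = P - 3 = -3 + P)
(2299 - 15144)/(N(79, 8 + 3*8) + (-2857/20343 - 6740/20234)) = (2299 - 15144)/((-3 + (8 + 3*8)) + (-2857/20343 - 6740/20234)) = -12845/((-3 + (8 + 24)) + (-2857*1/20343 - 6740*1/20234)) = -12845/((-3 + 32) + (-2857/20343 - 3370/10117)) = -12845/(29 - 97460179/205810131) = -12845/5871033620/205810131 = -12845*205810131/5871033620 = -528726226539/1174206724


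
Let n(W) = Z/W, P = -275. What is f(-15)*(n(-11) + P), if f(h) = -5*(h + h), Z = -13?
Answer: -451800/11 ≈ -41073.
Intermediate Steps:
f(h) = -10*h
n(W) = -13/W
f(-15)*(n(-11) + P) = (-10*(-15))*(-13/(-11) - 275) = 150*(-13*(-1/11) - 275) = 150*(13/11 - 275) = 150*(-3012/11) = -451800/11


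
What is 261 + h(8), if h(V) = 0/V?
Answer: 261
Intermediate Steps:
h(V) = 0
261 + h(8) = 261 + 0 = 261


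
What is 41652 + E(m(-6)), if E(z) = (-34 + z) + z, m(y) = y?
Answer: 41606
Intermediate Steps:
E(z) = -34 + 2*z
41652 + E(m(-6)) = 41652 + (-34 + 2*(-6)) = 41652 + (-34 - 12) = 41652 - 46 = 41606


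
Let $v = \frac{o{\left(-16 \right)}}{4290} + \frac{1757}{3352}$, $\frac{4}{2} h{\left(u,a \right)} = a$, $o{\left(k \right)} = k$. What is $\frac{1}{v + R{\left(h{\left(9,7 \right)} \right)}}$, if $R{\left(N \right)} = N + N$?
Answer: $\frac{7190040}{54072229} \approx 0.13297$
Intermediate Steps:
$h{\left(u,a \right)} = \frac{a}{2}$
$v = \frac{3741949}{7190040}$ ($v = - \frac{16}{4290} + \frac{1757}{3352} = \left(-16\right) \frac{1}{4290} + 1757 \cdot \frac{1}{3352} = - \frac{8}{2145} + \frac{1757}{3352} = \frac{3741949}{7190040} \approx 0.52044$)
$R{\left(N \right)} = 2 N$
$\frac{1}{v + R{\left(h{\left(9,7 \right)} \right)}} = \frac{1}{\frac{3741949}{7190040} + 2 \cdot \frac{1}{2} \cdot 7} = \frac{1}{\frac{3741949}{7190040} + 2 \cdot \frac{7}{2}} = \frac{1}{\frac{3741949}{7190040} + 7} = \frac{1}{\frac{54072229}{7190040}} = \frac{7190040}{54072229}$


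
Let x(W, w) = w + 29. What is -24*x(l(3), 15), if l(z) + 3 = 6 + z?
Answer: -1056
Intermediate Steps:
l(z) = 3 + z (l(z) = -3 + (6 + z) = 3 + z)
x(W, w) = 29 + w
-24*x(l(3), 15) = -24*(29 + 15) = -24*44 = -1056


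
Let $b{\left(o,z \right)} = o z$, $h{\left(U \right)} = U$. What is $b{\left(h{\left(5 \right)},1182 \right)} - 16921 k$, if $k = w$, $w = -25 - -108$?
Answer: $-1398533$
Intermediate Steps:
$w = 83$ ($w = -25 + 108 = 83$)
$k = 83$
$b{\left(h{\left(5 \right)},1182 \right)} - 16921 k = 5 \cdot 1182 - 16921 \cdot 83 = 5910 - 1404443 = -1398533$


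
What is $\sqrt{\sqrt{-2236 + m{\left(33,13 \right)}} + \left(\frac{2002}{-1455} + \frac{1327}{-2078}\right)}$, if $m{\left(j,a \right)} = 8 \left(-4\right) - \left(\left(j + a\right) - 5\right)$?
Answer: $\frac{\sqrt{-18415899204090 + 9141491780100 i \sqrt{2309}}}{3023490} \approx 4.8 + 5.0054 i$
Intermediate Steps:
$m{\left(j,a \right)} = -27 - a - j$ ($m{\left(j,a \right)} = -32 - \left(\left(a + j\right) - 5\right) = -32 - \left(-5 + a + j\right) = -27 - a - j$)
$\sqrt{\sqrt{-2236 + m{\left(33,13 \right)}} + \left(\frac{2002}{-1455} + \frac{1327}{-2078}\right)} = \sqrt{\sqrt{-2236 - 73} + \left(\frac{2002}{-1455} + \frac{1327}{-2078}\right)} = \sqrt{\sqrt{-2236 - 73} + \left(2002 \left(- \frac{1}{1455}\right) + 1327 \left(- \frac{1}{2078}\right)\right)} = \sqrt{\sqrt{-2236 - 73} - \frac{6090941}{3023490}} = \sqrt{\sqrt{-2309} - \frac{6090941}{3023490}} = \sqrt{i \sqrt{2309} - \frac{6090941}{3023490}} = \sqrt{- \frac{6090941}{3023490} + i \sqrt{2309}}$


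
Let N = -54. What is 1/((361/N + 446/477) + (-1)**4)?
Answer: -2862/13595 ≈ -0.21052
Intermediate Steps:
1/((361/N + 446/477) + (-1)**4) = 1/((361/(-54) + 446/477) + (-1)**4) = 1/((361*(-1/54) + 446*(1/477)) + 1) = 1/((-361/54 + 446/477) + 1) = 1/(-16457/2862 + 1) = 1/(-13595/2862) = -2862/13595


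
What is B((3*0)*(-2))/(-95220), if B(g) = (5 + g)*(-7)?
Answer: 7/19044 ≈ 0.00036757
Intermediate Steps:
B(g) = -35 - 7*g
B((3*0)*(-2))/(-95220) = (-35 - 7*3*0*(-2))/(-95220) = (-35 - 0*(-2))*(-1/95220) = (-35 - 7*0)*(-1/95220) = (-35 + 0)*(-1/95220) = -35*(-1/95220) = 7/19044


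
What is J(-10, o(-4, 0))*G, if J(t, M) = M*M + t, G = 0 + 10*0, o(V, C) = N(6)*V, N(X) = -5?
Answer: 0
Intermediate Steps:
o(V, C) = -5*V
G = 0 (G = 0 + 0 = 0)
J(t, M) = t + M² (J(t, M) = M² + t = t + M²)
J(-10, o(-4, 0))*G = (-10 + (-5*(-4))²)*0 = (-10 + 20²)*0 = (-10 + 400)*0 = 390*0 = 0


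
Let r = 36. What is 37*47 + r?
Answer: 1775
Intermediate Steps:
37*47 + r = 37*47 + 36 = 1739 + 36 = 1775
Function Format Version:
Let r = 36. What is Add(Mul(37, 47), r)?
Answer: 1775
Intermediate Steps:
Add(Mul(37, 47), r) = Add(Mul(37, 47), 36) = Add(1739, 36) = 1775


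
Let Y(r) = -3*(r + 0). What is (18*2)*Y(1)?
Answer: -108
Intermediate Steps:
Y(r) = -3*r
(18*2)*Y(1) = (18*2)*(-3*1) = 36*(-3) = -108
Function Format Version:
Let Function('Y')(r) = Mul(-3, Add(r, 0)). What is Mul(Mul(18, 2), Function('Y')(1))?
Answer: -108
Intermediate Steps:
Function('Y')(r) = Mul(-3, r)
Mul(Mul(18, 2), Function('Y')(1)) = Mul(Mul(18, 2), Mul(-3, 1)) = Mul(36, -3) = -108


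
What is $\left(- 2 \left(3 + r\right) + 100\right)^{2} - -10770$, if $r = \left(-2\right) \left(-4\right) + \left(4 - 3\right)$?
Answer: $16546$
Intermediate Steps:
$r = 9$ ($r = 8 + \left(4 - 3\right) = 8 + 1 = 9$)
$\left(- 2 \left(3 + r\right) + 100\right)^{2} - -10770 = \left(- 2 \left(3 + 9\right) + 100\right)^{2} - -10770 = \left(\left(-2\right) 12 + 100\right)^{2} + 10770 = \left(-24 + 100\right)^{2} + 10770 = 76^{2} + 10770 = 5776 + 10770 = 16546$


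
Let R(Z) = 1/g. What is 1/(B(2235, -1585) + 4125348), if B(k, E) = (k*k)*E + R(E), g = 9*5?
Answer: -45/356098782464 ≈ -1.2637e-10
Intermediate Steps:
g = 45
R(Z) = 1/45
B(k, E) = 1/45 + E*k**2 (B(k, E) = (k*k)*E + 1/45 = k**2*E + 1/45 = E*k**2 + 1/45 = 1/45 + E*k**2)
1/(B(2235, -1585) + 4125348) = 1/((1/45 - 1585*2235**2) + 4125348) = 1/((1/45 - 1585*4995225) + 4125348) = 1/((1/45 - 7917431625) + 4125348) = 1/(-356284423124/45 + 4125348) = 1/(-356098782464/45) = -45/356098782464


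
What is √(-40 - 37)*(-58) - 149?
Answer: -149 - 58*I*√77 ≈ -149.0 - 508.95*I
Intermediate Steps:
√(-40 - 37)*(-58) - 149 = √(-77)*(-58) - 149 = (I*√77)*(-58) - 149 = -58*I*√77 - 149 = -149 - 58*I*√77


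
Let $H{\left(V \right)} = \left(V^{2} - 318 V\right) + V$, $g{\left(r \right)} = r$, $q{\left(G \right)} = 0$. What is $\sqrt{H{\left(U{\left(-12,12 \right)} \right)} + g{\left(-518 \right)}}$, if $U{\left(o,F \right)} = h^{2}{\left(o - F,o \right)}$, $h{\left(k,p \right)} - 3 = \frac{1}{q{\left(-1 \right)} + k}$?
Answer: $\frac{i \sqrt{1066894559}}{576} \approx 56.707 i$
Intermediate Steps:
$h{\left(k,p \right)} = 3 + \frac{1}{k}$ ($h{\left(k,p \right)} = 3 + \frac{1}{0 + k} = 3 + \frac{1}{k}$)
$U{\left(o,F \right)} = \left(3 + \frac{1}{o - F}\right)^{2}$
$H{\left(V \right)} = V^{2} - 317 V$
$\sqrt{H{\left(U{\left(-12,12 \right)} \right)} + g{\left(-518 \right)}} = \sqrt{\frac{\left(-1 - -36 + 3 \cdot 12\right)^{2}}{\left(12 - -12\right)^{2}} \left(-317 + \frac{\left(-1 - -36 + 3 \cdot 12\right)^{2}}{\left(12 - -12\right)^{2}}\right) - 518} = \sqrt{\frac{\left(-1 + 36 + 36\right)^{2}}{\left(12 + 12\right)^{2}} \left(-317 + \frac{\left(-1 + 36 + 36\right)^{2}}{\left(12 + 12\right)^{2}}\right) - 518} = \sqrt{\frac{71^{2}}{576} \left(-317 + \frac{71^{2}}{576}\right) - 518} = \sqrt{\frac{1}{576} \cdot 5041 \left(-317 + \frac{1}{576} \cdot 5041\right) - 518} = \sqrt{\frac{5041 \left(-317 + \frac{5041}{576}\right)}{576} - 518} = \sqrt{\frac{5041}{576} \left(- \frac{177551}{576}\right) - 518} = \sqrt{- \frac{895034591}{331776} - 518} = \sqrt{- \frac{1066894559}{331776}} = \frac{i \sqrt{1066894559}}{576}$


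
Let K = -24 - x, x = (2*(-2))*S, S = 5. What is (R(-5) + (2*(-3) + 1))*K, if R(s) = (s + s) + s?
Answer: 80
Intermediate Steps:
R(s) = 3*s (R(s) = 2*s + s = 3*s)
x = -20 (x = (2*(-2))*5 = -4*5 = -20)
K = -4 (K = -24 - 1*(-20) = -24 + 20 = -4)
(R(-5) + (2*(-3) + 1))*K = (3*(-5) + (2*(-3) + 1))*(-4) = (-15 + (-6 + 1))*(-4) = (-15 - 5)*(-4) = -20*(-4) = 80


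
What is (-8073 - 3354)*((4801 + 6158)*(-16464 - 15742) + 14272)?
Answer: 4032945759414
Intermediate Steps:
(-8073 - 3354)*((4801 + 6158)*(-16464 - 15742) + 14272) = -11427*(10959*(-32206) + 14272) = -11427*(-352945554 + 14272) = -11427*(-352931282) = 4032945759414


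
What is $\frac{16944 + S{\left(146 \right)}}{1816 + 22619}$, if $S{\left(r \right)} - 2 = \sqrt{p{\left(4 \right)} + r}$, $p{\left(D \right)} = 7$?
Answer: $\frac{16946}{24435} + \frac{\sqrt{17}}{8145} \approx 0.69402$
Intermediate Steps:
$S{\left(r \right)} = 2 + \sqrt{7 + r}$
$\frac{16944 + S{\left(146 \right)}}{1816 + 22619} = \frac{16944 + \left(2 + \sqrt{7 + 146}\right)}{1816 + 22619} = \frac{16944 + \left(2 + \sqrt{153}\right)}{24435} = \left(16944 + \left(2 + 3 \sqrt{17}\right)\right) \frac{1}{24435} = \left(16946 + 3 \sqrt{17}\right) \frac{1}{24435} = \frac{16946}{24435} + \frac{\sqrt{17}}{8145}$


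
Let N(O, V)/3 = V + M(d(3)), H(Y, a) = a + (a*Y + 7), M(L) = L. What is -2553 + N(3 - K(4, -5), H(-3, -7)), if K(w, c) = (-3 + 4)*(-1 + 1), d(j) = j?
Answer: -2481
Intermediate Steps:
K(w, c) = 0 (K(w, c) = 1*0 = 0)
H(Y, a) = 7 + a + Y*a (H(Y, a) = a + (Y*a + 7) = a + (7 + Y*a) = 7 + a + Y*a)
N(O, V) = 9 + 3*V (N(O, V) = 3*(V + 3) = 3*(3 + V) = 9 + 3*V)
-2553 + N(3 - K(4, -5), H(-3, -7)) = -2553 + (9 + 3*(7 - 7 - 3*(-7))) = -2553 + (9 + 3*(7 - 7 + 21)) = -2553 + (9 + 3*21) = -2553 + (9 + 63) = -2553 + 72 = -2481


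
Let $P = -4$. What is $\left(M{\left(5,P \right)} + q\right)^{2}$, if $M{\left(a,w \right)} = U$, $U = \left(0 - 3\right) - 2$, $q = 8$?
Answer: $9$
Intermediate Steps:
$U = -5$ ($U = -3 - 2 = -5$)
$M{\left(a,w \right)} = -5$
$\left(M{\left(5,P \right)} + q\right)^{2} = \left(-5 + 8\right)^{2} = 3^{2} = 9$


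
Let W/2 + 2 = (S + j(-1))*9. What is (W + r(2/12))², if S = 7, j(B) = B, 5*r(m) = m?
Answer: 9740641/900 ≈ 10823.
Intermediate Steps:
r(m) = m/5
W = 104 (W = -4 + 2*((7 - 1)*9) = -4 + 2*(6*9) = -4 + 2*54 = -4 + 108 = 104)
(W + r(2/12))² = (104 + (2/12)/5)² = (104 + (2*(1/12))/5)² = (104 + (⅕)*(⅙))² = (104 + 1/30)² = (3121/30)² = 9740641/900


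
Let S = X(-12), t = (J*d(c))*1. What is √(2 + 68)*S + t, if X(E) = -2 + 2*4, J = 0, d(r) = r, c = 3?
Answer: 6*√70 ≈ 50.200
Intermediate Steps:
X(E) = 6 (X(E) = -2 + 8 = 6)
t = 0 (t = (0*3)*1 = 0*1 = 0)
S = 6
√(2 + 68)*S + t = √(2 + 68)*6 + 0 = √70*6 + 0 = 6*√70 + 0 = 6*√70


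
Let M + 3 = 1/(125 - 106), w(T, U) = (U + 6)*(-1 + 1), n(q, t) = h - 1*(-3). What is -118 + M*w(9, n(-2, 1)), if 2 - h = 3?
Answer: -118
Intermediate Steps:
h = -1 (h = 2 - 1*3 = 2 - 3 = -1)
n(q, t) = 2 (n(q, t) = -1 - 1*(-3) = -1 + 3 = 2)
w(T, U) = 0 (w(T, U) = (6 + U)*0 = 0)
M = -56/19 (M = -3 + 1/(125 - 106) = -3 + 1/19 = -56/19 ≈ -2.9474)
-118 + M*w(9, n(-2, 1)) = -118 - 56/19*0 = -118 + 0 = -118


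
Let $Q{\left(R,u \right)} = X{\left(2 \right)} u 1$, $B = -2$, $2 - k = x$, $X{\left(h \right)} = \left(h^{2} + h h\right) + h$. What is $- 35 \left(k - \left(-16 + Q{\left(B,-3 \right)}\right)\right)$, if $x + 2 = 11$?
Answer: $-1365$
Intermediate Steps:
$x = 9$ ($x = -2 + 11 = 9$)
$X{\left(h \right)} = h + 2 h^{2}$ ($X{\left(h \right)} = \left(h^{2} + h^{2}\right) + h = 2 h^{2} + h = h + 2 h^{2}$)
$k = -7$ ($k = 2 - 9 = -7$)
$Q{\left(R,u \right)} = 10 u$ ($Q{\left(R,u \right)} = 2 \left(1 + 2 \cdot 2\right) u 1 = 2 \left(1 + 4\right) u 1 = 2 \cdot 5 u 1 = 10 u 1 = 10 u$)
$- 35 \left(k - \left(-16 + Q{\left(B,-3 \right)}\right)\right) = - 35 \left(-7 - \left(-16 + 10 \left(-3\right)\right)\right) = - 35 \left(-7 + \left(16 - -30\right)\right) = - 35 \left(-7 + \left(16 + 30\right)\right) = - 35 \left(-7 + 46\right) = \left(-35\right) 39 = -1365$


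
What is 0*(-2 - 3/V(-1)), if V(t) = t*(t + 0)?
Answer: 0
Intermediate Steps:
V(t) = t² (V(t) = t*t = t²)
0*(-2 - 3/V(-1)) = 0*(-2 - 3/((-1)²)) = 0*(-2 - 3/1) = 0*(-2 - 3*1) = 0*(-2 - 3) = 0*(-5) = 0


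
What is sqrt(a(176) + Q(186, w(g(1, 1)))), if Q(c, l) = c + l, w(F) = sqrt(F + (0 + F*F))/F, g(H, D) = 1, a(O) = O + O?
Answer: sqrt(538 + sqrt(2)) ≈ 23.225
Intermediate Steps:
a(O) = 2*O
w(F) = sqrt(F + F**2)/F (w(F) = sqrt(F + (0 + F**2))/F = sqrt(F + F**2)/F)
sqrt(a(176) + Q(186, w(g(1, 1)))) = sqrt(2*176 + (186 + sqrt(1*(1 + 1))/1)) = sqrt(352 + (186 + 1*sqrt(1*2))) = sqrt(352 + (186 + 1*sqrt(2))) = sqrt(352 + (186 + sqrt(2))) = sqrt(538 + sqrt(2))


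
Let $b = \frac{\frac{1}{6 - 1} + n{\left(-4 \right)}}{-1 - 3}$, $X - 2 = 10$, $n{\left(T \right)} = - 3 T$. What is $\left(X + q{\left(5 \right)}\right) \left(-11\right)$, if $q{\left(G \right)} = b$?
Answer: $- \frac{1969}{20} \approx -98.45$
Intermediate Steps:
$X = 12$ ($X = 2 + 10 = 12$)
$b = - \frac{61}{20}$ ($b = \frac{\frac{1}{6 - 1} - -12}{-1 - 3} = \frac{\frac{1}{5} + 12}{-4} = \left(\frac{1}{5} + 12\right) \left(- \frac{1}{4}\right) = \frac{61}{5} \left(- \frac{1}{4}\right) = - \frac{61}{20} \approx -3.05$)
$q{\left(G \right)} = - \frac{61}{20}$
$\left(X + q{\left(5 \right)}\right) \left(-11\right) = \left(12 - \frac{61}{20}\right) \left(-11\right) = \frac{179}{20} \left(-11\right) = - \frac{1969}{20}$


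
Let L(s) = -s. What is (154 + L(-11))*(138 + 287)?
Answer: 70125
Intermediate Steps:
(154 + L(-11))*(138 + 287) = (154 - 1*(-11))*(138 + 287) = (154 + 11)*425 = 165*425 = 70125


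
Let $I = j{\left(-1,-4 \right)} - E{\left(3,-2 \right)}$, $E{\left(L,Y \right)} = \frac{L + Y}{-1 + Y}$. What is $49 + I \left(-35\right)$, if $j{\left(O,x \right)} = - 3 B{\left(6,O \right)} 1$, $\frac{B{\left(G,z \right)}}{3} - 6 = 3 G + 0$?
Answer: $\frac{22792}{3} \approx 7597.3$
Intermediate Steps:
$B{\left(G,z \right)} = 18 + 9 G$ ($B{\left(G,z \right)} = 18 + 3 \left(3 G + 0\right) = 18 + 3 \cdot 3 G = 18 + 9 G$)
$j{\left(O,x \right)} = -216$ ($j{\left(O,x \right)} = - 3 \left(18 + 9 \cdot 6\right) 1 = - 3 \left(18 + 54\right) 1 = \left(-3\right) 72 \cdot 1 = \left(-216\right) 1 = -216$)
$E{\left(L,Y \right)} = \frac{L + Y}{-1 + Y}$
$I = - \frac{647}{3}$ ($I = -216 - \frac{3 - 2}{-1 - 2} = -216 - \frac{1}{-3} \cdot 1 = -216 - \left(- \frac{1}{3}\right) 1 = -216 - - \frac{1}{3} = -216 + \frac{1}{3} = - \frac{647}{3} \approx -215.67$)
$49 + I \left(-35\right) = 49 - - \frac{22645}{3} = 49 + \frac{22645}{3} = \frac{22792}{3}$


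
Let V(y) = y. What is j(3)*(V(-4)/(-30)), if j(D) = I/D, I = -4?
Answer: -8/45 ≈ -0.17778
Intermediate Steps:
j(D) = -4/D
j(3)*(V(-4)/(-30)) = (-4/3)*(-4/(-30)) = (-4*⅓)*(-4*(-1/30)) = -4/3*2/15 = -8/45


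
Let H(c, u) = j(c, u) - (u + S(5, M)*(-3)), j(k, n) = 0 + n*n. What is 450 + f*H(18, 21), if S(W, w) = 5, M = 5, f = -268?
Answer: -116130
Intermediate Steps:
j(k, n) = n**2 (j(k, n) = 0 + n**2 = n**2)
H(c, u) = 15 + u**2 - u (H(c, u) = u**2 - (u + 5*(-3)) = u**2 - (u - 15) = u**2 - (-15 + u) = u**2 + (15 - u) = 15 + u**2 - u)
450 + f*H(18, 21) = 450 - 268*(15 + 21**2 - 1*21) = 450 - 268*(15 + 441 - 21) = 450 - 268*435 = 450 - 116580 = -116130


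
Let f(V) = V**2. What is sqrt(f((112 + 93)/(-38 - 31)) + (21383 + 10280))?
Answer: 8*sqrt(2356087)/69 ≈ 177.97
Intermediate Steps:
sqrt(f((112 + 93)/(-38 - 31)) + (21383 + 10280)) = sqrt(((112 + 93)/(-38 - 31))**2 + (21383 + 10280)) = sqrt((205/(-69))**2 + 31663) = sqrt((205*(-1/69))**2 + 31663) = sqrt((-205/69)**2 + 31663) = sqrt(42025/4761 + 31663) = sqrt(150789568/4761) = 8*sqrt(2356087)/69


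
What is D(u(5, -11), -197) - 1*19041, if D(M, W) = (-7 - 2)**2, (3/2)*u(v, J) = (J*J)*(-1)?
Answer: -18960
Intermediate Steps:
u(v, J) = -2*J**2/3 (u(v, J) = 2*((J*J)*(-1))/3 = 2*(J**2*(-1))/3 = 2*(-J**2)/3 = -2*J**2/3)
D(M, W) = 81 (D(M, W) = (-9)**2 = 81)
D(u(5, -11), -197) - 1*19041 = 81 - 1*19041 = 81 - 19041 = -18960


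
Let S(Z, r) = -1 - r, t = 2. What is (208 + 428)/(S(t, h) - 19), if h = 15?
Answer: -636/35 ≈ -18.171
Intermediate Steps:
(208 + 428)/(S(t, h) - 19) = (208 + 428)/((-1 - 1*15) - 19) = 636/((-1 - 15) - 19) = 636/(-16 - 19) = 636/(-35) = 636*(-1/35) = -636/35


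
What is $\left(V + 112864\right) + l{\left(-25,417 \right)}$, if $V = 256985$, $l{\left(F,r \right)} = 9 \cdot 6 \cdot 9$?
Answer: $370335$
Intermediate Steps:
$l{\left(F,r \right)} = 486$ ($l{\left(F,r \right)} = 54 \cdot 9 = 486$)
$\left(V + 112864\right) + l{\left(-25,417 \right)} = \left(256985 + 112864\right) + 486 = 369849 + 486 = 370335$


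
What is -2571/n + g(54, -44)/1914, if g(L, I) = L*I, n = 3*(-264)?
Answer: 15349/7656 ≈ 2.0048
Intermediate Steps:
n = -792
g(L, I) = I*L
-2571/n + g(54, -44)/1914 = -2571/(-792) - 44*54/1914 = -2571*(-1/792) - 2376*1/1914 = 857/264 - 36/29 = 15349/7656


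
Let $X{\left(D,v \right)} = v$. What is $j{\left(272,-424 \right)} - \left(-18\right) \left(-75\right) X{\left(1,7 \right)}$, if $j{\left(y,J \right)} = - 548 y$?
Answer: $-158506$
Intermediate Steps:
$j{\left(272,-424 \right)} - \left(-18\right) \left(-75\right) X{\left(1,7 \right)} = \left(-548\right) 272 - \left(-18\right) \left(-75\right) 7 = -149056 - 1350 \cdot 7 = -149056 - 9450 = -158506$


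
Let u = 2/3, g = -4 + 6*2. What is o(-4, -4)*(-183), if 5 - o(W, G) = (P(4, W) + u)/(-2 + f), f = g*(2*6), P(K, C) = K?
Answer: -42578/47 ≈ -905.92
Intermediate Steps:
g = 8 (g = -4 + 12 = 8)
f = 96 (f = 8*(2*6) = 8*12 = 96)
u = ⅔ (u = 2*(⅓) = ⅔ ≈ 0.66667)
o(W, G) = 698/141 (o(W, G) = 5 - (4 + ⅔)/(-2 + 96) = 5 - 14/(3*94) = 5 - 1*7/141 = 5 - 7/141 = 698/141)
o(-4, -4)*(-183) = (698/141)*(-183) = -42578/47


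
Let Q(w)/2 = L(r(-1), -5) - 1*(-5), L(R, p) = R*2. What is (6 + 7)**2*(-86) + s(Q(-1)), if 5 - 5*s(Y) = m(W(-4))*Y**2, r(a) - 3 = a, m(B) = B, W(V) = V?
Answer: -71369/5 ≈ -14274.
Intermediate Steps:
r(a) = 3 + a
L(R, p) = 2*R
Q(w) = 18 (Q(w) = 2*(2*(3 - 1) - 1*(-5)) = 2*(2*2 + 5) = 2*(4 + 5) = 2*9 = 18)
s(Y) = 1 + 4*Y**2/5 (s(Y) = 1 - (-4)*Y**2/5 = 1 + 4*Y**2/5)
(6 + 7)**2*(-86) + s(Q(-1)) = (6 + 7)**2*(-86) + (1 + (4/5)*18**2) = 13**2*(-86) + (1 + (4/5)*324) = 169*(-86) + (1 + 1296/5) = -14534 + 1301/5 = -71369/5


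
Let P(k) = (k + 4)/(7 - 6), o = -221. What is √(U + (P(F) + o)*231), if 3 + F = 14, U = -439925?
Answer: I*√487511 ≈ 698.22*I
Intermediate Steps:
F = 11 (F = -3 + 14 = 11)
P(k) = 4 + k (P(k) = (4 + k)/1 = (4 + k)*1 = 4 + k)
√(U + (P(F) + o)*231) = √(-439925 + ((4 + 11) - 221)*231) = √(-439925 + (15 - 221)*231) = √(-439925 - 206*231) = √(-439925 - 47586) = √(-487511) = I*√487511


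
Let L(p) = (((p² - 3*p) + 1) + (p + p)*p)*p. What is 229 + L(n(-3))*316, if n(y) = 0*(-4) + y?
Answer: -34847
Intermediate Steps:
n(y) = y (n(y) = 0 + y = y)
L(p) = p*(1 - 3*p + 3*p²) (L(p) = ((1 + p² - 3*p) + (2*p)*p)*p = ((1 + p² - 3*p) + 2*p²)*p = (1 - 3*p + 3*p²)*p = p*(1 - 3*p + 3*p²))
229 + L(n(-3))*316 = 229 - 3*(1 - 3*(-3) + 3*(-3)²)*316 = 229 - 3*(1 + 9 + 3*9)*316 = 229 - 3*(1 + 9 + 27)*316 = 229 - 3*37*316 = 229 - 111*316 = 229 - 35076 = -34847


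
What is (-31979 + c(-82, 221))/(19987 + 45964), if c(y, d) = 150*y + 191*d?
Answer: -2068/65951 ≈ -0.031357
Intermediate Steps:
(-31979 + c(-82, 221))/(19987 + 45964) = (-31979 + (150*(-82) + 191*221))/(19987 + 45964) = (-31979 + (-12300 + 42211))/65951 = (-31979 + 29911)*(1/65951) = -2068*1/65951 = -2068/65951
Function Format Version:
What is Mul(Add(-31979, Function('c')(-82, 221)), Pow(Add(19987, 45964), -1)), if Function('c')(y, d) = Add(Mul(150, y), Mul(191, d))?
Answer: Rational(-2068, 65951) ≈ -0.031357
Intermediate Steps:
Mul(Add(-31979, Function('c')(-82, 221)), Pow(Add(19987, 45964), -1)) = Mul(Add(-31979, Add(Mul(150, -82), Mul(191, 221))), Pow(Add(19987, 45964), -1)) = Mul(Add(-31979, Add(-12300, 42211)), Pow(65951, -1)) = Mul(Add(-31979, 29911), Rational(1, 65951)) = Mul(-2068, Rational(1, 65951)) = Rational(-2068, 65951)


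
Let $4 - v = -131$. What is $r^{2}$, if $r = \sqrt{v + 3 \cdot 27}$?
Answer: $216$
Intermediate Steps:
$v = 135$ ($v = 4 - -131 = 4 + 131 = 135$)
$r = 6 \sqrt{6}$ ($r = \sqrt{135 + 3 \cdot 27} = \sqrt{135 + 81} = \sqrt{216} = 6 \sqrt{6} \approx 14.697$)
$r^{2} = \left(6 \sqrt{6}\right)^{2} = 216$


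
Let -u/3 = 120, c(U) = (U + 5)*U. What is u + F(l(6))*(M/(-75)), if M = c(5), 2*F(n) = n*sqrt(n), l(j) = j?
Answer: -360 - 2*sqrt(6) ≈ -364.90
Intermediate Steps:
c(U) = U*(5 + U) (c(U) = (5 + U)*U = U*(5 + U))
F(n) = n**(3/2)/2 (F(n) = (n*sqrt(n))/2 = n**(3/2)/2)
M = 50 (M = 5*(5 + 5) = 5*10 = 50)
u = -360 (u = -3*120 = -360)
u + F(l(6))*(M/(-75)) = -360 + (6**(3/2)/2)*(50/(-75)) = -360 + ((6*sqrt(6))/2)*(50*(-1/75)) = -360 + (3*sqrt(6))*(-2/3) = -360 - 2*sqrt(6)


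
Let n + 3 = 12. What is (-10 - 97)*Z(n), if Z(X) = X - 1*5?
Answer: -428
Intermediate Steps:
n = 9 (n = -3 + 12 = 9)
Z(X) = -5 + X (Z(X) = X - 5 = -5 + X)
(-10 - 97)*Z(n) = (-10 - 97)*(-5 + 9) = -107*4 = -428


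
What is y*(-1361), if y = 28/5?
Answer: -38108/5 ≈ -7621.6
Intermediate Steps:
y = 28/5 (y = 28*(⅕) = 28/5 ≈ 5.6000)
y*(-1361) = (28/5)*(-1361) = -38108/5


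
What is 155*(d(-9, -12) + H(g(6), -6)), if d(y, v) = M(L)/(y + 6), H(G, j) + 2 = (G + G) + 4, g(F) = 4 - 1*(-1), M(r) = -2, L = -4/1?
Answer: 5890/3 ≈ 1963.3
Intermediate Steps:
L = -4 (L = -4*1 = -4)
g(F) = 5 (g(F) = 4 + 1 = 5)
H(G, j) = 2 + 2*G (H(G, j) = -2 + ((G + G) + 4) = -2 + (2*G + 4) = -2 + (4 + 2*G) = 2 + 2*G)
d(y, v) = -2/(6 + y) (d(y, v) = -2/(y + 6) = -2/(6 + y))
155*(d(-9, -12) + H(g(6), -6)) = 155*(-2/(6 - 9) + (2 + 2*5)) = 155*(-2/(-3) + (2 + 10)) = 155*(-2*(-⅓) + 12) = 155*(⅔ + 12) = 155*(38/3) = 5890/3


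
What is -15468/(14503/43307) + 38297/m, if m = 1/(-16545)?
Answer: -9190116786771/14503 ≈ -6.3367e+8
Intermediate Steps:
m = -1/16545 ≈ -6.0441e-5
-15468/(14503/43307) + 38297/m = -15468/(14503/43307) + 38297/(-1/16545) = -15468/(14503*(1/43307)) + 38297*(-16545) = -15468/14503/43307 - 633623865 = -15468*43307/14503 - 633623865 = -669872676/14503 - 633623865 = -9190116786771/14503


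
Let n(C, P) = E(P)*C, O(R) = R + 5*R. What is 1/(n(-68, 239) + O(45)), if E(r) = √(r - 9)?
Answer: -27/99062 - 17*√230/247655 ≈ -0.0013136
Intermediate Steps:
E(r) = √(-9 + r)
O(R) = 6*R
n(C, P) = C*√(-9 + P) (n(C, P) = √(-9 + P)*C = C*√(-9 + P))
1/(n(-68, 239) + O(45)) = 1/(-68*√(-9 + 239) + 6*45) = 1/(-68*√230 + 270) = 1/(270 - 68*√230)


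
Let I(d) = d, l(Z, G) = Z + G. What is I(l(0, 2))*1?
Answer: 2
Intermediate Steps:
l(Z, G) = G + Z
I(l(0, 2))*1 = (2 + 0)*1 = 2*1 = 2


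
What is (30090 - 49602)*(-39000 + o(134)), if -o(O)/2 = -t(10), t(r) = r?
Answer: 760577760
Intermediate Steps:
o(O) = 20 (o(O) = -(-2)*10 = -2*(-10) = 20)
(30090 - 49602)*(-39000 + o(134)) = (30090 - 49602)*(-39000 + 20) = -19512*(-38980) = 760577760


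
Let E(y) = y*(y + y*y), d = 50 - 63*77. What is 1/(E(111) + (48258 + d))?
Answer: 1/1423409 ≈ 7.0254e-7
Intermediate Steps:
d = -4801 (d = 50 - 4851 = -4801)
E(y) = y*(y + y²)
1/(E(111) + (48258 + d)) = 1/(111²*(1 + 111) + (48258 - 4801)) = 1/(12321*112 + 43457) = 1/(1379952 + 43457) = 1/1423409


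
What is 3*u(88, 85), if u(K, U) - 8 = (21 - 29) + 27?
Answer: 81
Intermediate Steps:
u(K, U) = 27 (u(K, U) = 8 + ((21 - 29) + 27) = 8 + (-8 + 27) = 8 + 19 = 27)
3*u(88, 85) = 3*27 = 81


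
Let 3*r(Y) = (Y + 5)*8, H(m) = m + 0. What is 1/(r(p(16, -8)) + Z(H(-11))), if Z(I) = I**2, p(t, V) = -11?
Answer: 1/105 ≈ 0.0095238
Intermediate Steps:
H(m) = m
r(Y) = 40/3 + 8*Y/3 (r(Y) = ((Y + 5)*8)/3 = ((5 + Y)*8)/3 = (40 + 8*Y)/3 = 40/3 + 8*Y/3)
1/(r(p(16, -8)) + Z(H(-11))) = 1/((40/3 + (8/3)*(-11)) + (-11)**2) = 1/((40/3 - 88/3) + 121) = 1/(-16 + 121) = 1/105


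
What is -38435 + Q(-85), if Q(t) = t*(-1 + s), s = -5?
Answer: -37925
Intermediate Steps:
Q(t) = -6*t (Q(t) = t*(-1 - 5) = t*(-6) = -6*t)
-38435 + Q(-85) = -38435 - 6*(-85) = -38435 + 510 = -37925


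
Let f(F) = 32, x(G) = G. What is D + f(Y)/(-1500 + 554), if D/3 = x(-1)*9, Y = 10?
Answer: -12787/473 ≈ -27.034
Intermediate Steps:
D = -27 (D = 3*(-1*9) = 3*(-9) = -27)
D + f(Y)/(-1500 + 554) = -27 + 32/(-1500 + 554) = -27 + 32/(-946) = -27 + 32*(-1/946) = -27 - 16/473 = -12787/473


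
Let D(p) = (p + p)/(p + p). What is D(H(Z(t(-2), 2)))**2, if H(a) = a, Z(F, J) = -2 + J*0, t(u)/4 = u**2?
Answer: 1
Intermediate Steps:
t(u) = 4*u**2
Z(F, J) = -2 (Z(F, J) = -2 + 0 = -2)
D(p) = 1 (D(p) = (2*p)/((2*p)) = (2*p)*(1/(2*p)) = 1)
D(H(Z(t(-2), 2)))**2 = 1**2 = 1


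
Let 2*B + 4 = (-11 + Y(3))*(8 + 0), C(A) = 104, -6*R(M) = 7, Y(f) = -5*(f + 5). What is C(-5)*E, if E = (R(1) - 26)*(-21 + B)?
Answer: 1924052/3 ≈ 6.4135e+5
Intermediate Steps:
Y(f) = -25 - 5*f (Y(f) = -5*(5 + f) = -25 - 5*f)
R(M) = -7/6 (R(M) = -⅙*7 = -7/6)
B = -206 (B = -2 + ((-11 + (-25 - 5*3))*(8 + 0))/2 = -2 + ((-11 + (-25 - 15))*8)/2 = -2 + ((-11 - 40)*8)/2 = -2 + (-51*8)/2 = -2 + (½)*(-408) = -2 - 204 = -206)
E = 37001/6 (E = (-7/6 - 26)*(-21 - 206) = -163/6*(-227) = 37001/6 ≈ 6166.8)
C(-5)*E = 104*(37001/6) = 1924052/3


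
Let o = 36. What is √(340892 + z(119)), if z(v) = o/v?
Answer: 2*√1206843974/119 ≈ 583.86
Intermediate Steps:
z(v) = 36/v
√(340892 + z(119)) = √(340892 + 36/119) = √(40566184/119) = 2*√1206843974/119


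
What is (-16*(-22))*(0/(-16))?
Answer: 0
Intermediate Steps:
(-16*(-22))*(0/(-16)) = 352*(0*(-1/16)) = 352*0 = 0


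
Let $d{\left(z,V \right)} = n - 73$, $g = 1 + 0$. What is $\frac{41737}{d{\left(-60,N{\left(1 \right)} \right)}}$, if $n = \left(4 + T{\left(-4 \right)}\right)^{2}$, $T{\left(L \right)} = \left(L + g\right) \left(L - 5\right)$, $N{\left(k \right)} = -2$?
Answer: $\frac{41737}{888} \approx 47.001$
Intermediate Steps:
$g = 1$
$T{\left(L \right)} = \left(1 + L\right) \left(-5 + L\right)$ ($T{\left(L \right)} = \left(L + 1\right) \left(L - 5\right) = \left(1 + L\right) \left(-5 + L\right)$)
$n = 961$ ($n = \left(4 - \left(-11 - 16\right)\right)^{2} = \left(4 + \left(-5 + 16 + 16\right)\right)^{2} = \left(4 + 27\right)^{2} = 31^{2} = 961$)
$d{\left(z,V \right)} = 888$ ($d{\left(z,V \right)} = 961 - 73 = 888$)
$\frac{41737}{d{\left(-60,N{\left(1 \right)} \right)}} = \frac{41737}{888}$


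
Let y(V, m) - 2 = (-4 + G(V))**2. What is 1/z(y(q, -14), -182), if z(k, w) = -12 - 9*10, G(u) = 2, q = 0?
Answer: -1/102 ≈ -0.0098039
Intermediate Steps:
y(V, m) = 6 (y(V, m) = 2 + (-4 + 2)**2 = 2 + (-2)**2 = 2 + 4 = 6)
z(k, w) = -102 (z(k, w) = -12 - 90 = -102)
1/z(y(q, -14), -182) = 1/(-102) = -1/102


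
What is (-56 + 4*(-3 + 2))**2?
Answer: 3600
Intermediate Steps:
(-56 + 4*(-3 + 2))**2 = (-56 + 4*(-1))**2 = (-56 - 4)**2 = (-60)**2 = 3600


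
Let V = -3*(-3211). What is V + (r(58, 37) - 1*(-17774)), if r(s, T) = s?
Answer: 27465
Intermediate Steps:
V = 9633
V + (r(58, 37) - 1*(-17774)) = 9633 + (58 - 1*(-17774)) = 9633 + (58 + 17774) = 9633 + 17832 = 27465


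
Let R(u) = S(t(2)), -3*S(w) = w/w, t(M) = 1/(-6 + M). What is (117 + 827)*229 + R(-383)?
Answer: 648527/3 ≈ 2.1618e+5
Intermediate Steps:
S(w) = -⅓ (S(w) = -w/(3*w) = -⅓*1 = -⅓)
R(u) = -⅓
(117 + 827)*229 + R(-383) = (117 + 827)*229 - ⅓ = 944*229 - ⅓ = 216176 - ⅓ = 648527/3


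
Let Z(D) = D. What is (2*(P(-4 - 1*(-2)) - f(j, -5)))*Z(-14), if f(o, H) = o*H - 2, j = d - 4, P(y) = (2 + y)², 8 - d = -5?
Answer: -1316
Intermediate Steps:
d = 13 (d = 8 - 1*(-5) = 8 + 5 = 13)
j = 9 (j = 13 - 4 = 9)
f(o, H) = -2 + H*o (f(o, H) = H*o - 2 = -2 + H*o)
(2*(P(-4 - 1*(-2)) - f(j, -5)))*Z(-14) = (2*((2 + (-4 - 1*(-2)))² - (-2 - 5*9)))*(-14) = (2*((2 + (-4 + 2))² - (-2 - 45)))*(-14) = (2*((2 - 2)² - 1*(-47)))*(-14) = (2*(0² + 47))*(-14) = (2*(0 + 47))*(-14) = (2*47)*(-14) = 94*(-14) = -1316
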